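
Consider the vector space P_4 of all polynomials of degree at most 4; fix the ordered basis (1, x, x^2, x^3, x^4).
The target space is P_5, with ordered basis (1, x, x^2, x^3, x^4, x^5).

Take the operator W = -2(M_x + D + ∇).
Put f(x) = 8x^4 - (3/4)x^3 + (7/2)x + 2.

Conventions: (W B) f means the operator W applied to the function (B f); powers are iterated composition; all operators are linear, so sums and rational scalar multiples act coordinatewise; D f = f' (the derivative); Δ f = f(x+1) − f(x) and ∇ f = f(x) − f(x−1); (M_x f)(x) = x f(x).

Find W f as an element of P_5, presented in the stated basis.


the result is g(x) = -16x^5 + (3/2)x^4 - 128x^3 + 98x^2 - (145/2)x + 7/2

M_x f = 8x^5 - (3/4)x^4 + (7/2)x^2 + 2x
D f = 32x^3 - (9/4)x^2 + 7/2
∇ f = 32x^3 - (201/4)x^2 + (137/4)x - 21/4
(M_x + D + ∇) f = 8x^5 - (3/4)x^4 + 64x^3 - 49x^2 + (145/4)x - 7/4
(-2(M_x + D + ∇)) f = -16x^5 + (3/2)x^4 - 128x^3 + 98x^2 - (145/2)x + 7/2


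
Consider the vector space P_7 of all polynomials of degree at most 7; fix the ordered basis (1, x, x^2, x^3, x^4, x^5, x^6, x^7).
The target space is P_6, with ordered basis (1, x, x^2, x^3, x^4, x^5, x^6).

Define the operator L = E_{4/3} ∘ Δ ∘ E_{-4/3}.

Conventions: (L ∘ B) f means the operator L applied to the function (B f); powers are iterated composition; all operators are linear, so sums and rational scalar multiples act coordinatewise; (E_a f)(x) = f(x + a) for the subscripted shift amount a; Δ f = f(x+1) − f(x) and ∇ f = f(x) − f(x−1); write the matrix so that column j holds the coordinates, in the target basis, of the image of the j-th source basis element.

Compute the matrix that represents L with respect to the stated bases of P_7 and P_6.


image of 1: 0
image of x: 1
image of x^2: 2x + 1
image of x^3: 3x^2 + 3x + 1
image of x^4: 4x^3 + 6x^2 + 4x + 1
image of x^5: 5x^4 + 10x^3 + 10x^2 + 5x + 1
image of x^6: 6x^5 + 15x^4 + 20x^3 + 15x^2 + 6x + 1
image of x^7: 7x^6 + 21x^5 + 35x^4 + 35x^3 + 21x^2 + 7x + 1
each image's coordinates form column j of the matrix

the matrix is [[0, 1, 1, 1, 1, 1, 1, 1]; [0, 0, 2, 3, 4, 5, 6, 7]; [0, 0, 0, 3, 6, 10, 15, 21]; [0, 0, 0, 0, 4, 10, 20, 35]; [0, 0, 0, 0, 0, 5, 15, 35]; [0, 0, 0, 0, 0, 0, 6, 21]; [0, 0, 0, 0, 0, 0, 0, 7]] (rows listed top to bottom)


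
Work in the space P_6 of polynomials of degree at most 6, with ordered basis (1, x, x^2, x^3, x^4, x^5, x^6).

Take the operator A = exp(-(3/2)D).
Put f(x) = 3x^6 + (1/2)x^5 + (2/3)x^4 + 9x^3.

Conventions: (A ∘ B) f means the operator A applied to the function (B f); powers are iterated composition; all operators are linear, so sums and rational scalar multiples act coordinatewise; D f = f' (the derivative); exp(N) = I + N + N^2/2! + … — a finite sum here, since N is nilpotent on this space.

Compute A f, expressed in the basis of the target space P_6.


order-1 term: -27x^5 - (15/4)x^4 - 4x^3 - (81/2)x^2
order-2 term: (405/4)x^4 + (45/4)x^3 + 9x^2 + (243/4)x
order-3 term: -(405/2)x^3 - (135/8)x^2 - 9x - 243/8
order-4 term: (3645/16)x^2 + (405/32)x + 27/8
order-5 term: -(2187/16)x - 243/64
order-6 term: 2187/64
the series for exp(-(3/2)D) f terminates at order 6
exp(-(3/2)D) f = 3x^6 - (53/2)x^5 + (589/6)x^4 - (745/4)x^3 + (2871/16)x^2 - (2313/32)x + 27/8

the result is g(x) = 3x^6 - (53/2)x^5 + (589/6)x^4 - (745/4)x^3 + (2871/16)x^2 - (2313/32)x + 27/8


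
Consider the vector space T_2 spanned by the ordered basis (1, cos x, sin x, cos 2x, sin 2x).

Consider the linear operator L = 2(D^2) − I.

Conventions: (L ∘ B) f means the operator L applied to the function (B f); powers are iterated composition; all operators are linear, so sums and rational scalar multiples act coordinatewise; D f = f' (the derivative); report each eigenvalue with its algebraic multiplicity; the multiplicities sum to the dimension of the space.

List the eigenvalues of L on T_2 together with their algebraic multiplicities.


image of 1: -1
image of cos x: -3cos x
image of sin x: -3sin x
image of cos 2x: -9cos 2x
image of sin 2x: -9sin 2x
the matrix is diagonal; its diagonal is (-1, -3, -3, -9, -9)
for a triangular matrix the eigenvalues are the diagonal entries, with algebraic multiplicity their repetition count

λ = -9 (multiplicity 2), λ = -3 (multiplicity 2), λ = -1 (multiplicity 1)


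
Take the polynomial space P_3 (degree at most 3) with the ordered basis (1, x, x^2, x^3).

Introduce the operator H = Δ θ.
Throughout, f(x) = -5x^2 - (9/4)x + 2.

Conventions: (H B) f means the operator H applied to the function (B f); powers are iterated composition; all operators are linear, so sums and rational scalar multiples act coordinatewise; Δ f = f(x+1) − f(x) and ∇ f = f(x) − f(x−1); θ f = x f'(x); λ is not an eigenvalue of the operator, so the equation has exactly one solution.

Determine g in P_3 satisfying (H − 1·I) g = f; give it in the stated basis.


write g with unknown coordinates in the stated basis and equate coefficients in (H − 1·I) g = f
solving from the highest basis element down gives g = 5x^2 + (89/4)x + 121/4
check: H g = 20x + 129/4
so H g − 1·g = -5x^2 - (9/4)x + 2 = f ✓

the image equals g(x) = 5x^2 + (89/4)x + 121/4


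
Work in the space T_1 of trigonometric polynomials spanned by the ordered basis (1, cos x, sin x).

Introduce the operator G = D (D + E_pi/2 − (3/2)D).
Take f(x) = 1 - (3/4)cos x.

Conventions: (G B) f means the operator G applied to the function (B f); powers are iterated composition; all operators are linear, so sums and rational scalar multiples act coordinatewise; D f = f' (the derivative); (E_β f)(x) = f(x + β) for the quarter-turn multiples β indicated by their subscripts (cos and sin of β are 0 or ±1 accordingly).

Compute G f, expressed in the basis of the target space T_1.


D f = (3/4)sin x
E_pi/2 f = 1 + (3/4)sin x
D f = (3/4)sin x
(-(3/2)D) f = -(9/8)sin x
(D + E_pi/2 − (3/2)D) f = 1 + (3/8)sin x
D (D + E_pi/2 − (3/2)D) f = (3/8)cos x

g(x) = (3/8)cos x


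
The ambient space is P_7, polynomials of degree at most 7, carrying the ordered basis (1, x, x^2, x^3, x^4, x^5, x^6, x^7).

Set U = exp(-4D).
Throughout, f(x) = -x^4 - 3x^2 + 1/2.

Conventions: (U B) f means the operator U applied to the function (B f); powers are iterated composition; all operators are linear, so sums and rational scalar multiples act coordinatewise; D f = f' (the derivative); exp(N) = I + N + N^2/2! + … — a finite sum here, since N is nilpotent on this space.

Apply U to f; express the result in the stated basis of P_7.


g(x) = -x^4 + 16x^3 - 99x^2 + 280x - 607/2

order-1 term: 16x^3 + 24x
order-2 term: -96x^2 - 48
order-3 term: 256x
order-4 term: -256
the series for exp(-4D) f terminates at order 4
exp(-4D) f = -x^4 + 16x^3 - 99x^2 + 280x - 607/2


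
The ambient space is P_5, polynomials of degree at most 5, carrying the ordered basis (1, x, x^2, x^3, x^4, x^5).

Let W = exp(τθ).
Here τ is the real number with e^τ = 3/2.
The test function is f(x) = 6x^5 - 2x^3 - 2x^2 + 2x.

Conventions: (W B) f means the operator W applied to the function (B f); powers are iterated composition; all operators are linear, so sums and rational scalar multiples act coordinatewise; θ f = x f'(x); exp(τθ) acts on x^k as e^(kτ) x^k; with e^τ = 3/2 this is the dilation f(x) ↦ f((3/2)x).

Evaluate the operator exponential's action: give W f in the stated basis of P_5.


exp(τθ) x^k = e^(kτ) x^k; with e^τ = 3/2 this sends x^k to (3/2)^k x^k
x ↦ 3/2 x
x^2 ↦ 9/4 x^2
x^3 ↦ 27/8 x^3
x^5 ↦ 243/32 x^5
applying this coordinatewise to f: exp(τθ) f = (729/16)x^5 - (27/4)x^3 - (9/2)x^2 + 3x

the image equals g(x) = (729/16)x^5 - (27/4)x^3 - (9/2)x^2 + 3x


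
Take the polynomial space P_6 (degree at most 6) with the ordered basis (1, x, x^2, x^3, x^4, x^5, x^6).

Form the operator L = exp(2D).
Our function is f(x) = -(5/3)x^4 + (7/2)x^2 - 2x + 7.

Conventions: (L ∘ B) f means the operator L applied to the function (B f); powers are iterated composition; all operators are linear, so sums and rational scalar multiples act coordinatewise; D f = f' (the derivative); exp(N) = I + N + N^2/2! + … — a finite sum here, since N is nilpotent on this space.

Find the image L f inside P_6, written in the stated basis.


g(x) = -(5/3)x^4 - (40/3)x^3 - (73/2)x^2 - (124/3)x - 29/3

order-1 term: -(40/3)x^3 + 14x - 4
order-2 term: -40x^2 + 14
order-3 term: -(160/3)x
order-4 term: -80/3
the series for exp(2D) f terminates at order 4
exp(2D) f = -(5/3)x^4 - (40/3)x^3 - (73/2)x^2 - (124/3)x - 29/3


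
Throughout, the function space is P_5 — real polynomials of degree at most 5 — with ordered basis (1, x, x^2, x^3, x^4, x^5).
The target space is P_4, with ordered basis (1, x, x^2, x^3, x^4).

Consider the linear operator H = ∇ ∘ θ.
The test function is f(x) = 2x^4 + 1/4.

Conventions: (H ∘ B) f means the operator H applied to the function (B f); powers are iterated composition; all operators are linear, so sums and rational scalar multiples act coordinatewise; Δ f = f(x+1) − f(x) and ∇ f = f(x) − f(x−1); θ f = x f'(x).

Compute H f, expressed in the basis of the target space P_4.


θ f = 8x^4
∇ θ f = 32x^3 - 48x^2 + 32x - 8

g(x) = 32x^3 - 48x^2 + 32x - 8


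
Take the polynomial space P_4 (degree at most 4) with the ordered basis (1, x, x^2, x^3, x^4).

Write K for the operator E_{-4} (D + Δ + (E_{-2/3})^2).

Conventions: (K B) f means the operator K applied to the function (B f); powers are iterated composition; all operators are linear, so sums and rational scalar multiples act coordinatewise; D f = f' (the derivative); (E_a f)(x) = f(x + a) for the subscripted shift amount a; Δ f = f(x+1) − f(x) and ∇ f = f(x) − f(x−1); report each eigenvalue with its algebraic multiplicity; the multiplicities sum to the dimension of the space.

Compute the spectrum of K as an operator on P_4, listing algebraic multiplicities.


λ = 1 (multiplicity 5)

image of 1: 1
image of x: x - 10/3
image of x^2: x^2 - (20/3)x + 121/9
image of x^3: x^3 - 10x^2 + (121/3)x - 1801/27
image of x^4: x^4 - (40/3)x^3 + (242/3)x^2 - (7204/27)x + 30625/81
the matrix is upper triangular; its diagonal is (1, 1, 1, 1, 1)
for a triangular matrix the eigenvalues are the diagonal entries, with algebraic multiplicity their repetition count


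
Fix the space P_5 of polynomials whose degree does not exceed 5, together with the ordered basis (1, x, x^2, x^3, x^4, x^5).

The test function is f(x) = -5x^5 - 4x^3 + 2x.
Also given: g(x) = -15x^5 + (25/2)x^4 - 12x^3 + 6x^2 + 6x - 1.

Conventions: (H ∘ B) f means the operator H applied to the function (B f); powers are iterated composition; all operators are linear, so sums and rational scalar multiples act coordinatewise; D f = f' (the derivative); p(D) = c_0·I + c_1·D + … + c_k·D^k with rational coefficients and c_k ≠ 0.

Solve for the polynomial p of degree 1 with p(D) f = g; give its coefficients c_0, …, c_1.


p(D) = 3·I − (1/2)·D, i.e. c_0 = 3, c_1 = -1/2

D^0 f = -5x^5 - 4x^3 + 2x
D^1 f = -25x^4 - 12x^2 + 2
matching coefficients of g against c_0 f + c_1 Df + … from the top degree down determines the c_i
solution: c_0 = 3, c_1 = -1/2


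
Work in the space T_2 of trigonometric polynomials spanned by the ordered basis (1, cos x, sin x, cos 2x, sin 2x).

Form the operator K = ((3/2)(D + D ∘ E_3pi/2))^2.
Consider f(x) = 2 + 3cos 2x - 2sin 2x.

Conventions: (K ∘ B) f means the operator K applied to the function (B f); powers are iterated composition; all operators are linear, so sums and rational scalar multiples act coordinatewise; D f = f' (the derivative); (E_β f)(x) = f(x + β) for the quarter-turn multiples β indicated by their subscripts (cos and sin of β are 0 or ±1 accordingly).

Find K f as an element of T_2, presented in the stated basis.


g(x) = 0

D f = -4cos 2x - 6sin 2x
E_3pi/2 f = 2 - 3cos 2x + 2sin 2x
D E_3pi/2 f = 4cos 2x + 6sin 2x
(D + D ∘ E_3pi/2) f = 0
((3/2)(D + D ∘ E_3pi/2)) f = 0
D ((3/2)(D + D ∘ E_3pi/2)) f = 0
E_3pi/2 ((3/2)(D + D ∘ E_3pi/2)) f = 0
D E_3pi/2 ((3/2)(D + D ∘ E_3pi/2)) f = 0
(D + D ∘ E_3pi/2) ((3/2)(D + D ∘ E_3pi/2)) f = 0
((3/2)(D + D ∘ E_3pi/2)) ((3/2)(D + D ∘ E_3pi/2)) f = 0


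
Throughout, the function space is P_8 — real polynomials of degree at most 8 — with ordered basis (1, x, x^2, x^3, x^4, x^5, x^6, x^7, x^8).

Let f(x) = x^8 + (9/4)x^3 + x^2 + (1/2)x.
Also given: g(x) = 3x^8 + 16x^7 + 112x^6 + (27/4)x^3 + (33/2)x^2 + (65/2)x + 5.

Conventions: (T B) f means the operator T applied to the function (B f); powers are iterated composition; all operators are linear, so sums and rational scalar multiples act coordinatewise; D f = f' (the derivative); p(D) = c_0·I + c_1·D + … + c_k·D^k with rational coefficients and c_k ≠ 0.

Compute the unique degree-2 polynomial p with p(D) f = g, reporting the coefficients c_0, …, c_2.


c_0 = 3, c_1 = 2, c_2 = 2

D^0 f = x^8 + (9/4)x^3 + x^2 + (1/2)x
D^1 f = 8x^7 + (27/4)x^2 + 2x + 1/2
D^2 f = 56x^6 + (27/2)x + 2
matching coefficients of g against c_0 f + c_1 Df + … from the top degree down determines the c_i
solution: c_0 = 3, c_1 = 2, c_2 = 2


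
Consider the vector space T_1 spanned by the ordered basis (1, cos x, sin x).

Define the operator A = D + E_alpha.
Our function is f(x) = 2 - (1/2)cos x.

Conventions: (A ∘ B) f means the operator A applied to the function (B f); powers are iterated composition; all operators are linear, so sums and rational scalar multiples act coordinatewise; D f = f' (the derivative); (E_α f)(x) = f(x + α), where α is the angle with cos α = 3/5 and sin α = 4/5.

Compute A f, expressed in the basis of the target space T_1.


D f = (1/2)sin x
E_alpha f = 2 - (3/10)cos x + (2/5)sin x
(D + E_alpha) f = 2 - (3/10)cos x + (9/10)sin x

the result is g(x) = 2 - (3/10)cos x + (9/10)sin x


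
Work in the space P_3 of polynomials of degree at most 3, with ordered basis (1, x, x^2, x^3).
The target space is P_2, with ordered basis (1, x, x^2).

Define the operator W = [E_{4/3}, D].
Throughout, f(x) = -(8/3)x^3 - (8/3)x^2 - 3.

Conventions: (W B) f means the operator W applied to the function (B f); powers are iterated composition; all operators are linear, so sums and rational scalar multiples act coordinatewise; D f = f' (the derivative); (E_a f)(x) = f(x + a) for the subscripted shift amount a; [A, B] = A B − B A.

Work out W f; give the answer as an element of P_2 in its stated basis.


D f = -8x^2 - (16/3)x
E_{4/3} D f = -8x^2 - (80/3)x - 64/3
E_{4/3} f = -(8/3)x^3 - (40/3)x^2 - (64/3)x - 1139/81
D E_{4/3} f = -8x^2 - (80/3)x - 64/3
[E_{4/3}, D] f = 0

the result is g(x) = 0


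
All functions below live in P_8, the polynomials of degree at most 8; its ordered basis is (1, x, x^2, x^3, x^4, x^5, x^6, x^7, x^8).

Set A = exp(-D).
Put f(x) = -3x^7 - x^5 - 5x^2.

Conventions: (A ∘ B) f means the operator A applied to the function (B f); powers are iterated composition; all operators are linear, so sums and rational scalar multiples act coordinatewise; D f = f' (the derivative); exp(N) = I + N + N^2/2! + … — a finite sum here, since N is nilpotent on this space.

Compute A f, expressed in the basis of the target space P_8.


order-1 term: 21x^6 + 5x^4 + 10x
order-2 term: -63x^5 - 10x^3 - 5
order-3 term: 105x^4 + 10x^2
order-4 term: -105x^3 - 5x
order-5 term: 63x^2 + 1
order-6 term: -21x
order-7 term: 3
the series for exp(-D) f terminates at order 7
exp(-D) f = -3x^7 + 21x^6 - 64x^5 + 110x^4 - 115x^3 + 68x^2 - 16x - 1

the result is g(x) = -3x^7 + 21x^6 - 64x^5 + 110x^4 - 115x^3 + 68x^2 - 16x - 1


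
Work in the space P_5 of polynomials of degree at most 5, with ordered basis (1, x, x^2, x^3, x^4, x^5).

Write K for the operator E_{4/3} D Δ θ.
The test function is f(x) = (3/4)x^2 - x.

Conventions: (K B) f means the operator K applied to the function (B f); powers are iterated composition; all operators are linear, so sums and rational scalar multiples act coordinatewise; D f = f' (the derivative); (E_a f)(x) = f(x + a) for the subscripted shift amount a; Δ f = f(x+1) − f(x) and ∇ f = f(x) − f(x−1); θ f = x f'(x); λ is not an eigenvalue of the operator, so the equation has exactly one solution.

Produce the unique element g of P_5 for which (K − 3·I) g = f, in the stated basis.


the image equals g(x) = -(1/4)x^2 + (1/3)x - 1/3

write g with unknown coordinates in the stated basis and equate coefficients in (K − 3·I) g = f
solving from the highest basis element down gives g = -(1/4)x^2 + (1/3)x - 1/3
check: K g = -1
so K g − 3·g = (3/4)x^2 - x = f ✓


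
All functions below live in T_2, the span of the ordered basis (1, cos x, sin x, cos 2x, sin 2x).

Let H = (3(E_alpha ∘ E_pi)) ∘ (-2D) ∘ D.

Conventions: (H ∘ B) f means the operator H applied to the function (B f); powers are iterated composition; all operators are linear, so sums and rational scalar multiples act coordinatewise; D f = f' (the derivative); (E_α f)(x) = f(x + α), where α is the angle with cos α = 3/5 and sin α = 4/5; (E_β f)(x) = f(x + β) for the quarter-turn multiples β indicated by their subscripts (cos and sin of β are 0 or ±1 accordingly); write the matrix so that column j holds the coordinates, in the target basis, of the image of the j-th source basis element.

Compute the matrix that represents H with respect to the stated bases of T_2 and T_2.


image of 1: 0
image of cos x: -(18/5)cos x + (24/5)sin x
image of sin x: -(24/5)cos x - (18/5)sin x
image of cos 2x: -(168/25)cos 2x - (576/25)sin 2x
image of sin 2x: (576/25)cos 2x - (168/25)sin 2x
each image's coordinates form column j of the matrix

the matrix is [[0, 0, 0, 0, 0]; [0, -18/5, -24/5, 0, 0]; [0, 24/5, -18/5, 0, 0]; [0, 0, 0, -168/25, 576/25]; [0, 0, 0, -576/25, -168/25]] (rows listed top to bottom)


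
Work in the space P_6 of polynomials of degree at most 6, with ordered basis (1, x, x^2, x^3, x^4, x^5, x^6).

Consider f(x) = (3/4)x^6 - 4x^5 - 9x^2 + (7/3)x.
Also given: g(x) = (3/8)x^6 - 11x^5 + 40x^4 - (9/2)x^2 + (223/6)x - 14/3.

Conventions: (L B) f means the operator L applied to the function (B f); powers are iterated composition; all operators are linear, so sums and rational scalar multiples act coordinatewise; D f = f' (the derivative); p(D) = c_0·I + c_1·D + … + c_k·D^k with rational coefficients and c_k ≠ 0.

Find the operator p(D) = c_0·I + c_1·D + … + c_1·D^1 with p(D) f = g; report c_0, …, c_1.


p(D) = (1/2)·I − 2·D, i.e. c_0 = 1/2, c_1 = -2

D^0 f = (3/4)x^6 - 4x^5 - 9x^2 + (7/3)x
D^1 f = (9/2)x^5 - 20x^4 - 18x + 7/3
matching coefficients of g against c_0 f + c_1 Df + … from the top degree down determines the c_i
solution: c_0 = 1/2, c_1 = -2


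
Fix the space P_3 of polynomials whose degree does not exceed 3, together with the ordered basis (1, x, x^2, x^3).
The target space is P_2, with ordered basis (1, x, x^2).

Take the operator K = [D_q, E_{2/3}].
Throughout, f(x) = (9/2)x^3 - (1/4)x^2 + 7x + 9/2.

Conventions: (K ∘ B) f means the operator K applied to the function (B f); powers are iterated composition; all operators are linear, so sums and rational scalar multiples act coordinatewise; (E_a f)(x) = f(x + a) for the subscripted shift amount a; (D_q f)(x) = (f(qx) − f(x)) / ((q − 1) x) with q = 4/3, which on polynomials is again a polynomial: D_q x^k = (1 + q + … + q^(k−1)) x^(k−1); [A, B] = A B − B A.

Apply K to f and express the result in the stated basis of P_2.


g(x) = -(11/3)x - 13/6

E_{2/3} f = (9/2)x^3 + (35/4)x^2 + (38/3)x + 187/18
D_q E_{2/3} f = (37/2)x^2 + (245/12)x + 38/3
D_q f = (37/2)x^2 - (7/12)x + 7
E_{2/3} D_q f = (37/2)x^2 + (289/12)x + 89/6
[D_q, E_{2/3}] f = -(11/3)x - 13/6


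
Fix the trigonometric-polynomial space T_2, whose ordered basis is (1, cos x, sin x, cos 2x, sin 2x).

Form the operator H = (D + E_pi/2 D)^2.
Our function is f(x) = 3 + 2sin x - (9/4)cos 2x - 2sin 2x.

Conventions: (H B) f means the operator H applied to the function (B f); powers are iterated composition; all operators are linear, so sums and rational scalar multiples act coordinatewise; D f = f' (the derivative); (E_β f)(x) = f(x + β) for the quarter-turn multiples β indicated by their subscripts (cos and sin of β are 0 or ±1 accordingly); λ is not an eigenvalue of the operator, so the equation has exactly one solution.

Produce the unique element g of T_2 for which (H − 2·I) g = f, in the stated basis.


write g with unknown coordinates in the stated basis and equate coefficients in (H − 2·I) g = f
solving from the highest basis element down gives g = -3/2 + (1/2)cos x - (1/2)sin x + (9/8)cos 2x + sin 2x
check: H g = cos x + sin x
so H g − 2·g = 3 + 2sin x - (9/4)cos 2x - 2sin 2x = f ✓

the image equals g(x) = -3/2 + (1/2)cos x - (1/2)sin x + (9/8)cos 2x + sin 2x


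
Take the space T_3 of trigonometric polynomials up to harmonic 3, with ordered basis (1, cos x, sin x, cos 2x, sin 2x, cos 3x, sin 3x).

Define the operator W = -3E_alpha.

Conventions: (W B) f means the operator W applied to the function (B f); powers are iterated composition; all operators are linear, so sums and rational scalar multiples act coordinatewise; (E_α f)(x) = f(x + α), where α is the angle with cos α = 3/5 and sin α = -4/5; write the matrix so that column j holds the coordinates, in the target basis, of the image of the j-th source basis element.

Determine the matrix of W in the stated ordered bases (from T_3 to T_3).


image of 1: -3
image of cos x: -(9/5)cos x - (12/5)sin x
image of sin x: (12/5)cos x - (9/5)sin x
image of cos 2x: (21/25)cos 2x - (72/25)sin 2x
image of sin 2x: (72/25)cos 2x + (21/25)sin 2x
image of cos 3x: (351/125)cos 3x - (132/125)sin 3x
image of sin 3x: (132/125)cos 3x + (351/125)sin 3x
each image's coordinates form column j of the matrix

the matrix is [[-3, 0, 0, 0, 0, 0, 0]; [0, -9/5, 12/5, 0, 0, 0, 0]; [0, -12/5, -9/5, 0, 0, 0, 0]; [0, 0, 0, 21/25, 72/25, 0, 0]; [0, 0, 0, -72/25, 21/25, 0, 0]; [0, 0, 0, 0, 0, 351/125, 132/125]; [0, 0, 0, 0, 0, -132/125, 351/125]] (rows listed top to bottom)


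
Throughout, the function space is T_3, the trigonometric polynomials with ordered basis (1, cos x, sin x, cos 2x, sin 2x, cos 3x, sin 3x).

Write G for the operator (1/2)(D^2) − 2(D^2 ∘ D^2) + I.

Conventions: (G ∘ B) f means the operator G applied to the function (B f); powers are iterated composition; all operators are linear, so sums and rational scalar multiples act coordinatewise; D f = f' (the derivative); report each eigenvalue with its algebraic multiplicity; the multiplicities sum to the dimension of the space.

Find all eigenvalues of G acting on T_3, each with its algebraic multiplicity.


image of 1: 1
image of cos x: -(3/2)cos x
image of sin x: -(3/2)sin x
image of cos 2x: -33cos 2x
image of sin 2x: -33sin 2x
image of cos 3x: -(331/2)cos 3x
image of sin 3x: -(331/2)sin 3x
the matrix is diagonal; its diagonal is (1, -3/2, -3/2, -33, -33, -331/2, -331/2)
for a triangular matrix the eigenvalues are the diagonal entries, with algebraic multiplicity their repetition count

λ = -331/2 (multiplicity 2), λ = -33 (multiplicity 2), λ = -3/2 (multiplicity 2), λ = 1 (multiplicity 1)


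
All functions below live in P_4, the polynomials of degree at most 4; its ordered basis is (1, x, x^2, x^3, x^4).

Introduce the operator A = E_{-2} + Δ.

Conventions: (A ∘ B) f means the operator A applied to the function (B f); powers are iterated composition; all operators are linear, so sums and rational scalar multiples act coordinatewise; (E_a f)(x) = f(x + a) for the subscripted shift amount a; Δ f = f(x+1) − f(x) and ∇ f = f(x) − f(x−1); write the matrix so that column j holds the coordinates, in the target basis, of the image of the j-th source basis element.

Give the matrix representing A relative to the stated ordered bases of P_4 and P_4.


image of 1: 1
image of x: x - 1
image of x^2: x^2 - 2x + 5
image of x^3: x^3 - 3x^2 + 15x - 7
image of x^4: x^4 - 4x^3 + 30x^2 - 28x + 17
each image's coordinates form column j of the matrix

the matrix is [[1, -1, 5, -7, 17]; [0, 1, -2, 15, -28]; [0, 0, 1, -3, 30]; [0, 0, 0, 1, -4]; [0, 0, 0, 0, 1]] (rows listed top to bottom)


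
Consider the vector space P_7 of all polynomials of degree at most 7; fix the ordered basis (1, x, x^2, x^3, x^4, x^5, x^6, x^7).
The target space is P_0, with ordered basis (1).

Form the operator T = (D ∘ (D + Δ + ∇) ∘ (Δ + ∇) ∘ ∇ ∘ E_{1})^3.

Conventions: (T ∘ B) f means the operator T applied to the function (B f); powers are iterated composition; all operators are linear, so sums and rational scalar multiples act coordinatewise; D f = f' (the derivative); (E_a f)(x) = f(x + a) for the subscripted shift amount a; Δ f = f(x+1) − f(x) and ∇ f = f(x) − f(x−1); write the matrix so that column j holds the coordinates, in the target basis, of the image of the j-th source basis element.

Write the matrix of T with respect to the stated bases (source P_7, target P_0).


image of 1: 0
image of x: 0
image of x^2: 0
image of x^3: 0
image of x^4: 0
image of x^5: 0
image of x^6: 0
image of x^7: 0
each image's coordinates form column j of the matrix

the matrix is [[0, 0, 0, 0, 0, 0, 0, 0]] (rows listed top to bottom)


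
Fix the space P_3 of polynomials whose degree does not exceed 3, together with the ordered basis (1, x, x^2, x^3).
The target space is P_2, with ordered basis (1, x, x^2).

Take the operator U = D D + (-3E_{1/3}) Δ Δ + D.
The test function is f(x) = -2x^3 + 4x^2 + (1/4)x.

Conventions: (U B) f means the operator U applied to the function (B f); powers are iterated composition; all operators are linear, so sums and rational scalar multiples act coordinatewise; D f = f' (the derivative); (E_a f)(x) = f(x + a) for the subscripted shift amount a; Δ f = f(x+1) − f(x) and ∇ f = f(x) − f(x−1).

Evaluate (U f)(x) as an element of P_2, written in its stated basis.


g(x) = -6x^2 + 32x + 129/4

D f = -6x^2 + 8x + 1/4
D D f = -12x + 8
Δ f = -6x^2 + 2x + 9/4
Δ Δ f = -12x - 4
E_{1/3} Δ Δ f = -12x - 8
(-3E_{1/3}) Δ Δ f = 36x + 24
D f = -6x^2 + 8x + 1/4
(D D + (-3E_{1/3}) Δ Δ + D) f = -6x^2 + 32x + 129/4


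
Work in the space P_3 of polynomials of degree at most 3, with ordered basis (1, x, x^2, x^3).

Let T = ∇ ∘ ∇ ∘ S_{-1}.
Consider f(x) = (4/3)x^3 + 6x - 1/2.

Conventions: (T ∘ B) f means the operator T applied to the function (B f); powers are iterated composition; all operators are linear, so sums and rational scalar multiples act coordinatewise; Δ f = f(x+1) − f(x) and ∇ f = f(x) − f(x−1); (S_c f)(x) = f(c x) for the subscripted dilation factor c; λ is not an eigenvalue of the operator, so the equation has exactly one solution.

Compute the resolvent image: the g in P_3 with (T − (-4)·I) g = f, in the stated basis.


the result is g(x) = (1/3)x^3 + 2x - 5/8

write g with unknown coordinates in the stated basis and equate coefficients in (T − (-4)·I) g = f
solving from the highest basis element down gives g = (1/3)x^3 + 2x - 5/8
check: T g = -2x + 2
so T g − (-4)·g = (4/3)x^3 + 6x - 1/2 = f ✓


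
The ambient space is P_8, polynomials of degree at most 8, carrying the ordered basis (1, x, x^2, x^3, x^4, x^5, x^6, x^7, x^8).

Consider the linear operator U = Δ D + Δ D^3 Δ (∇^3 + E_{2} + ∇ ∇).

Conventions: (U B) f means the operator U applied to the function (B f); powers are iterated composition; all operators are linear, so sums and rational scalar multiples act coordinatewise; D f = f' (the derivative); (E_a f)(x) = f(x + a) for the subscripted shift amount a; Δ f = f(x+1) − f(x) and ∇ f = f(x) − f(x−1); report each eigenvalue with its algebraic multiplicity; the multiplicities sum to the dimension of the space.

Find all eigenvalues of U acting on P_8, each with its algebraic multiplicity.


λ = 0 (multiplicity 9)

image of 1: 0
image of x: 0
image of x^2: 2
image of x^3: 6x + 3
image of x^4: 12x^2 + 12x + 4
image of x^5: 20x^3 + 30x^2 + 20x + 125
image of x^6: 30x^4 + 60x^3 + 60x^2 + 750x + 2166
image of x^7: 42x^5 + 105x^4 + 140x^3 + 2625x^2 + 15162x + 28147
image of x^8: 56x^6 + 168x^5 + 280x^4 + 7000x^3 + 60648x^2 + 225176x + 231848
the matrix is upper triangular; its diagonal is (0, 0, 0, 0, 0, 0, 0, 0, 0)
for a triangular matrix the eigenvalues are the diagonal entries, with algebraic multiplicity their repetition count


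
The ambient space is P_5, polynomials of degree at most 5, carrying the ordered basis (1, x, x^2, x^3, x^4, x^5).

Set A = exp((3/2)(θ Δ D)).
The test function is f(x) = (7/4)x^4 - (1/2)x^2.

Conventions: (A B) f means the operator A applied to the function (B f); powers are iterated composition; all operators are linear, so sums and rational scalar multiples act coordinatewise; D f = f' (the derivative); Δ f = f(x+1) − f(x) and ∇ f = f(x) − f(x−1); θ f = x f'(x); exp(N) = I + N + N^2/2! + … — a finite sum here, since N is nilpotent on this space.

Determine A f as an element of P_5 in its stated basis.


the image equals g(x) = (7/4)x^4 + (125/2)x^2 + (63/2)x

order-1 term: 63x^2 + (63/2)x
the series for exp((3/2)(θ Δ D)) f terminates at order 1
exp((3/2)(θ Δ D)) f = (7/4)x^4 + (125/2)x^2 + (63/2)x


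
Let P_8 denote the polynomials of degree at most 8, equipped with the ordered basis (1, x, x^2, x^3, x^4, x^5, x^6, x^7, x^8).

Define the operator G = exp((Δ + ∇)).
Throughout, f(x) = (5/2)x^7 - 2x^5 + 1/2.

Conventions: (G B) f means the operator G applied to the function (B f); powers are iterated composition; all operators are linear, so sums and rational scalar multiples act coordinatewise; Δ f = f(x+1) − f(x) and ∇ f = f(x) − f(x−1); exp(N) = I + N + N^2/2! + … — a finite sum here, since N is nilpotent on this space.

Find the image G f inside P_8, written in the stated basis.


the result is g(x) = (5/2)x^7 + 35x^6 + 208x^5 + 855x^4 + 2720x^3 + 5785x^2 + 7520x + 9435/2

order-1 term: 35x^6 + 155x^4 + 65x^2 + 1
order-2 term: 210x^5 + 1320x^3 + 960x
order-3 term: 700x^4 + 4040x^2 + 1660
order-4 term: 1400x^3 + 5440x
order-5 term: 1680x^2 + 2736
order-6 term: 1120x
order-7 term: 320
the series for exp((Δ + ∇)) f terminates at order 7
exp((Δ + ∇)) f = (5/2)x^7 + 35x^6 + 208x^5 + 855x^4 + 2720x^3 + 5785x^2 + 7520x + 9435/2


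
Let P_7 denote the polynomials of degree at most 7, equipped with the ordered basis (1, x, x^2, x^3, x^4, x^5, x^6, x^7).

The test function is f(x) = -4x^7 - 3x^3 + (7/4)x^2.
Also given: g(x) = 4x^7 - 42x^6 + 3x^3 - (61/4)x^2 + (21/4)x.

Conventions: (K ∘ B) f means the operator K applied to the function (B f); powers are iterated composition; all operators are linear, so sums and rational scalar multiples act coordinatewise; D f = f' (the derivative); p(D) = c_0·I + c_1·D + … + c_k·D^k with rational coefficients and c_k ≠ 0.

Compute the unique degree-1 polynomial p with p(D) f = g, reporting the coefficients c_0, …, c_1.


D^0 f = -4x^7 - 3x^3 + (7/4)x^2
D^1 f = -28x^6 - 9x^2 + (7/2)x
matching coefficients of g against c_0 f + c_1 Df + … from the top degree down determines the c_i
solution: c_0 = -1, c_1 = 3/2

c_0 = -1, c_1 = 3/2


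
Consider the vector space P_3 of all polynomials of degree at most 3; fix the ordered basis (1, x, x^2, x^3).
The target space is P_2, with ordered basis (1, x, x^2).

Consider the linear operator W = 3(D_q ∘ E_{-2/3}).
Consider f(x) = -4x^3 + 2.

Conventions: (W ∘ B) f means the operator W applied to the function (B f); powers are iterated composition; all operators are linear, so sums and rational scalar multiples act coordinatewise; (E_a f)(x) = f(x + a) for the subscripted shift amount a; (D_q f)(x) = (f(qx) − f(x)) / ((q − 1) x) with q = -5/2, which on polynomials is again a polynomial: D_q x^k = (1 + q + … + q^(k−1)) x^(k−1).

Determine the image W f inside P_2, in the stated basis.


g(x) = -57x^2 - 36x - 16

E_{-2/3} f = -4x^3 + 8x^2 - (16/3)x + 86/27
D_q E_{-2/3} f = -19x^2 - 12x - 16/3
(3(D_q ∘ E_{-2/3})) f = -57x^2 - 36x - 16


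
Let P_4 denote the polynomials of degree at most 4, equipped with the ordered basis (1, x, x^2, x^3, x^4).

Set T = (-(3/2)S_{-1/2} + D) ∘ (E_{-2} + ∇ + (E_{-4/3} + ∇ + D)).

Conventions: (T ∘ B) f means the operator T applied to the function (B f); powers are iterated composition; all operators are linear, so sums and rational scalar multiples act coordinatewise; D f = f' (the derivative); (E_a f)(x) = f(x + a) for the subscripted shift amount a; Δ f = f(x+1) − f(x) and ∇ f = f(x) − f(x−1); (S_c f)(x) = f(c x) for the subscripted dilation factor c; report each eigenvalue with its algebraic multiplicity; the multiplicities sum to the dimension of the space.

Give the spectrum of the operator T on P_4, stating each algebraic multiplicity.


image of 1: -3
image of x: (3/2)x + 5/2
image of x^2: -(3/4)x^2 + (7/2)x - 19/3
image of x^3: (3/8)x^3 + (51/8)x^2 + (13/2)x + 215/9
image of x^4: -(3/16)x^4 + (31/4)x^3 - (25/2)x^2 + (182/9)x - 533/9
the matrix is upper triangular; its diagonal is (-3, 3/2, -3/4, 3/8, -3/16)
for a triangular matrix the eigenvalues are the diagonal entries, with algebraic multiplicity their repetition count

λ = -3 (multiplicity 1), λ = -3/4 (multiplicity 1), λ = -3/16 (multiplicity 1), λ = 3/8 (multiplicity 1), λ = 3/2 (multiplicity 1)


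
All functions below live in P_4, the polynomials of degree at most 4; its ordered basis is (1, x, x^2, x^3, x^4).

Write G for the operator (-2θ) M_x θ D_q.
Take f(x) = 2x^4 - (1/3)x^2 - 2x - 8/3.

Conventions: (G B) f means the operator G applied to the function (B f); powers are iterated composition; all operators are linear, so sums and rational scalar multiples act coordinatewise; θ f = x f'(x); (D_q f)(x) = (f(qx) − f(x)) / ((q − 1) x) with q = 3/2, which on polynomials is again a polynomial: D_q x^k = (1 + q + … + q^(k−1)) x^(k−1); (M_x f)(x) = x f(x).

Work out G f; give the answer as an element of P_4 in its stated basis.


D_q f = (65/4)x^3 - (5/6)x - 2
θ D_q f = (195/4)x^3 - (5/6)x
M_x θ D_q f = (195/4)x^4 - (5/6)x^2
θ (M_x θ D_q) f = 195x^4 - (5/3)x^2
(-2θ) (M_x θ D_q) f = -390x^4 + (10/3)x^2

the image equals g(x) = -390x^4 + (10/3)x^2


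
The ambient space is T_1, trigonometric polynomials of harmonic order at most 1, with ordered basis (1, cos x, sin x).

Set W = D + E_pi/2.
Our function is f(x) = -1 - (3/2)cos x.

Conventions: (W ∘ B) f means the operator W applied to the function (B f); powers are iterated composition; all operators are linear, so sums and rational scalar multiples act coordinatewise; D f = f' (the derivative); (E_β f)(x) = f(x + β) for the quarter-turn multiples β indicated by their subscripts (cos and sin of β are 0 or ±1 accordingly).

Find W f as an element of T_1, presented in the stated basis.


the result is g(x) = -1 + 3sin x

D f = (3/2)sin x
E_pi/2 f = -1 + (3/2)sin x
(D + E_pi/2) f = -1 + 3sin x


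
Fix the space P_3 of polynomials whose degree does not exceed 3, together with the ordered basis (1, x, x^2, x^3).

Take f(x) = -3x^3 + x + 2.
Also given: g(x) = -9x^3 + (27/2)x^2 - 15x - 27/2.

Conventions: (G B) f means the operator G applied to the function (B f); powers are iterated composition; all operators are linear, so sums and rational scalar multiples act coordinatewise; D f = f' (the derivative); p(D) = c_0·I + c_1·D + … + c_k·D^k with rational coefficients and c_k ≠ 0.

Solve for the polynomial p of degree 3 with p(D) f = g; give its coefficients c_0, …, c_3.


D^0 f = -3x^3 + x + 2
D^1 f = -9x^2 + 1
D^2 f = -18x
D^3 f = -18
matching coefficients of g against c_0 f + c_1 Df + … from the top degree down determines the c_i
solution: c_0 = 3, c_1 = -3/2, c_2 = 1, c_3 = 1

c_0 = 3, c_1 = -3/2, c_2 = 1, c_3 = 1


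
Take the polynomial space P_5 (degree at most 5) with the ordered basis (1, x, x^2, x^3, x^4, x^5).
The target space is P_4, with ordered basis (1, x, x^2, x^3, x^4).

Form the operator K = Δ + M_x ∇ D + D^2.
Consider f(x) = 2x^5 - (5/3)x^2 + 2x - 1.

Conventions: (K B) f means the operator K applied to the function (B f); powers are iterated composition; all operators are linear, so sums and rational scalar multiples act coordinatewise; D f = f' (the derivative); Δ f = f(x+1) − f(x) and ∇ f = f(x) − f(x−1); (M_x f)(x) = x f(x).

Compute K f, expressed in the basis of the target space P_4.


the image equals g(x) = 50x^4 + 60x^2 - (20/3)x - 1

Δ f = 10x^4 + 20x^3 + 20x^2 + (20/3)x + 7/3
D f = 10x^4 - (10/3)x + 2
∇ D f = 40x^3 - 60x^2 + 40x - 40/3
M_x ∇ D f = 40x^4 - 60x^3 + 40x^2 - (40/3)x
D f = 10x^4 - (10/3)x + 2
D D f = 40x^3 - 10/3
(Δ + M_x ∇ D + D^2) f = 50x^4 + 60x^2 - (20/3)x - 1


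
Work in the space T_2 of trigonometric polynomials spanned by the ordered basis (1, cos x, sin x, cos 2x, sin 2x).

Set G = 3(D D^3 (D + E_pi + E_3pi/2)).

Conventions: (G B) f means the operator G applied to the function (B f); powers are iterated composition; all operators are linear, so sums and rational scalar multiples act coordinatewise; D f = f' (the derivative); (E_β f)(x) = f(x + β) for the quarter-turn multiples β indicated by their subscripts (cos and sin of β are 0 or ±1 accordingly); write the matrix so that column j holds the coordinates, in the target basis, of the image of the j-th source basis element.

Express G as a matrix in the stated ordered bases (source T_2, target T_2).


image of 1: 0
image of cos x: -3cos x
image of sin x: -3sin x
image of cos 2x: -96sin 2x
image of sin 2x: 96cos 2x
each image's coordinates form column j of the matrix

the matrix is [[0, 0, 0, 0, 0]; [0, -3, 0, 0, 0]; [0, 0, -3, 0, 0]; [0, 0, 0, 0, 96]; [0, 0, 0, -96, 0]] (rows listed top to bottom)


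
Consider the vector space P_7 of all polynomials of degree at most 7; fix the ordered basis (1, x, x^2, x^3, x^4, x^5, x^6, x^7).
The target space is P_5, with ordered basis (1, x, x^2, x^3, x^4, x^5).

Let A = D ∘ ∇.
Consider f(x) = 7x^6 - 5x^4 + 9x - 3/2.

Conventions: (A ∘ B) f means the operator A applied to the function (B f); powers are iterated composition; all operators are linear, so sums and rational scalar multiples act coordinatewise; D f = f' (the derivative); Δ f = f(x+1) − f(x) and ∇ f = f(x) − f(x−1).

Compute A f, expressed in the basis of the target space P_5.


g(x) = 210x^4 - 420x^3 + 360x^2 - 150x + 22

∇ f = 42x^5 - 105x^4 + 120x^3 - 75x^2 + 22x + 7
D ∇ f = 210x^4 - 420x^3 + 360x^2 - 150x + 22


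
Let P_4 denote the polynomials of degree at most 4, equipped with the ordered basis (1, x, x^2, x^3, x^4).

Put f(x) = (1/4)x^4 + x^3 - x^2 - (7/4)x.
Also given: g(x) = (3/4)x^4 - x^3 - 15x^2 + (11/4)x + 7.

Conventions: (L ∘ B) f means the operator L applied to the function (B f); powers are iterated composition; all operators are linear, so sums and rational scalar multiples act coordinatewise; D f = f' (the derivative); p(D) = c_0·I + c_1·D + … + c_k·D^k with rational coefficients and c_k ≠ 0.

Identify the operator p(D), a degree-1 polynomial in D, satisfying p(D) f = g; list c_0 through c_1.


p(D) = 3·I − 4·D, i.e. c_0 = 3, c_1 = -4

D^0 f = (1/4)x^4 + x^3 - x^2 - (7/4)x
D^1 f = x^3 + 3x^2 - 2x - 7/4
matching coefficients of g against c_0 f + c_1 Df + … from the top degree down determines the c_i
solution: c_0 = 3, c_1 = -4


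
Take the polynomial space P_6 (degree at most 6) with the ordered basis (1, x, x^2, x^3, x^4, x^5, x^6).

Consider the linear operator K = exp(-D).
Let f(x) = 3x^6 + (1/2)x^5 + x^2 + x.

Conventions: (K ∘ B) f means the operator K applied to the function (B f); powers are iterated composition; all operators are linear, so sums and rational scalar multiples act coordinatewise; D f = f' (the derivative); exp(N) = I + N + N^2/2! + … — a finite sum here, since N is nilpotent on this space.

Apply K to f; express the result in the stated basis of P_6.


order-1 term: -18x^5 - (5/2)x^4 - 2x - 1
order-2 term: 45x^4 + 5x^3 + 1
order-3 term: -60x^3 - 5x^2
order-4 term: 45x^2 + (5/2)x
order-5 term: -18x - 1/2
order-6 term: 3
the series for exp(-D) f terminates at order 6
exp(-D) f = 3x^6 - (35/2)x^5 + (85/2)x^4 - 55x^3 + 41x^2 - (33/2)x + 5/2

the image equals g(x) = 3x^6 - (35/2)x^5 + (85/2)x^4 - 55x^3 + 41x^2 - (33/2)x + 5/2


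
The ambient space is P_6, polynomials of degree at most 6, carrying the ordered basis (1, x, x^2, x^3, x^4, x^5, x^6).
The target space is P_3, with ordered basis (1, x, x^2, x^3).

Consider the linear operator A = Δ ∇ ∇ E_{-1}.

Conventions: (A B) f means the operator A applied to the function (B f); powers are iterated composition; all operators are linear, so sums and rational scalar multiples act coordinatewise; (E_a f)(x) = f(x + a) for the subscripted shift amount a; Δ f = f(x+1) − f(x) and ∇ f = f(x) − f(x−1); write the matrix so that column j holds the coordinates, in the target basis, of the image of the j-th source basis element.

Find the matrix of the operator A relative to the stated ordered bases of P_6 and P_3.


the matrix is [[0, 0, 0, 6, -36, 150, -540]; [0, 0, 0, 0, 24, -180, 900]; [0, 0, 0, 0, 0, 60, -540]; [0, 0, 0, 0, 0, 0, 120]] (rows listed top to bottom)

image of 1: 0
image of x: 0
image of x^2: 0
image of x^3: 6
image of x^4: 24x - 36
image of x^5: 60x^2 - 180x + 150
image of x^6: 120x^3 - 540x^2 + 900x - 540
each image's coordinates form column j of the matrix
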